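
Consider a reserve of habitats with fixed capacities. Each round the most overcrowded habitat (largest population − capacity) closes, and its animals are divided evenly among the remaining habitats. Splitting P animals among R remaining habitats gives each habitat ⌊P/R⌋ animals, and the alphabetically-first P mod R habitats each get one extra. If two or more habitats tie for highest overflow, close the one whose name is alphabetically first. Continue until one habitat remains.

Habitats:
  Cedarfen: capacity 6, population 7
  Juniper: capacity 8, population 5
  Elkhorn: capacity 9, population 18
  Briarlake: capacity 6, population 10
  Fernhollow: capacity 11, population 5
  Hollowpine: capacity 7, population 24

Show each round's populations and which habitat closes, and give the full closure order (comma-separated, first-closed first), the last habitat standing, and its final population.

Round 1: Briarlake=10 Cedarfen=7 Elkhorn=18 Fernhollow=5 Hollowpine=24 Juniper=5 → close Hollowpine (overflow 17)
  24÷5 = 4 each, +1 to first 4
Round 2: Briarlake=15 Cedarfen=12 Elkhorn=23 Fernhollow=10 Juniper=9 → close Elkhorn (overflow 14)
  23÷4 = 5 each, +1 to first 3
Round 3: Briarlake=21 Cedarfen=18 Fernhollow=16 Juniper=14 → close Briarlake (overflow 15)
  21÷3 = 7 each, +1 to first 0
Round 4: Cedarfen=25 Fernhollow=23 Juniper=21 → close Cedarfen (overflow 19)
  25÷2 = 12 each, +1 to first 1
Round 5: Fernhollow=36 Juniper=33 → close Fernhollow (overflow 25)
  36÷1 = 36 each, +1 to first 0

Closure order: Hollowpine, Elkhorn, Briarlake, Cedarfen, Fernhollow
Last habitat: Juniper with 69 animals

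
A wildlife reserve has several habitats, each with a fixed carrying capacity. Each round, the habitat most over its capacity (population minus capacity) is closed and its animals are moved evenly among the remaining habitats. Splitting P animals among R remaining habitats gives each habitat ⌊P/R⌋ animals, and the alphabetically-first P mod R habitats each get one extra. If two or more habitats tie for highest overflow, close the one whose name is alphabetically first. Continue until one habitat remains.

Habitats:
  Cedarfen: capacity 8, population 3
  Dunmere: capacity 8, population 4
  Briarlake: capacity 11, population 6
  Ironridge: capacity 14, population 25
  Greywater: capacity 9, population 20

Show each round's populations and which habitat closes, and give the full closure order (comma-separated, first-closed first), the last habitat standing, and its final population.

Closure order: Greywater, Ironridge, Dunmere, Briarlake
Last habitat: Cedarfen with 58 animals

Round 1: Briarlake=6 Cedarfen=3 Dunmere=4 Greywater=20 Ironridge=25 → close Greywater (overflow 11)
  20÷4 = 5 each, +1 to first 0
Round 2: Briarlake=11 Cedarfen=8 Dunmere=9 Ironridge=30 → close Ironridge (overflow 16)
  30÷3 = 10 each, +1 to first 0
Round 3: Briarlake=21 Cedarfen=18 Dunmere=19 → close Dunmere (overflow 11)
  19÷2 = 9 each, +1 to first 1
Round 4: Briarlake=31 Cedarfen=27 → close Briarlake (overflow 20)
  31÷1 = 31 each, +1 to first 0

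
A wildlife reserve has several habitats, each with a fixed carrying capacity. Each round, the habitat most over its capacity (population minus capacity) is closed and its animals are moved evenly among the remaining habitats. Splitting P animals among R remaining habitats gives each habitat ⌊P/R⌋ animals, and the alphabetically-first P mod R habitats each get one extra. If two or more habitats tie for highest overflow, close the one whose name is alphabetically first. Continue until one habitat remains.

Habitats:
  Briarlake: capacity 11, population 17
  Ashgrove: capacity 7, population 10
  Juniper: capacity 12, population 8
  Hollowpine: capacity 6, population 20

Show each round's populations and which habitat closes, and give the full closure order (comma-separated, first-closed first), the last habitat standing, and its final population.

Round 1: Ashgrove=10 Briarlake=17 Hollowpine=20 Juniper=8 → close Hollowpine (overflow 14)
  20÷3 = 6 each, +1 to first 2
Round 2: Ashgrove=17 Briarlake=24 Juniper=14 → close Briarlake (overflow 13)
  24÷2 = 12 each, +1 to first 0
Round 3: Ashgrove=29 Juniper=26 → close Ashgrove (overflow 22)
  29÷1 = 29 each, +1 to first 0

Closure order: Hollowpine, Briarlake, Ashgrove
Last habitat: Juniper with 55 animals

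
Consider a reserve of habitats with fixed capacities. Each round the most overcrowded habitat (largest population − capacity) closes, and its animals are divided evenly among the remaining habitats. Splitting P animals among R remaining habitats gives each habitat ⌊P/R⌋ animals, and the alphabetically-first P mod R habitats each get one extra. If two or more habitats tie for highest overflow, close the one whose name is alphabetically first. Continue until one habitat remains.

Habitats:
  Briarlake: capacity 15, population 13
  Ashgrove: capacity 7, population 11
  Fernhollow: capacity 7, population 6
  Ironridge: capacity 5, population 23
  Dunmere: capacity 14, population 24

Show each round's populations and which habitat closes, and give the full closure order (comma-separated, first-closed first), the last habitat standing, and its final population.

Closure order: Ironridge, Dunmere, Ashgrove, Briarlake
Last habitat: Fernhollow with 77 animals

Round 1: Ashgrove=11 Briarlake=13 Dunmere=24 Fernhollow=6 Ironridge=23 → close Ironridge (overflow 18)
  23÷4 = 5 each, +1 to first 3
Round 2: Ashgrove=17 Briarlake=19 Dunmere=30 Fernhollow=11 → close Dunmere (overflow 16)
  30÷3 = 10 each, +1 to first 0
Round 3: Ashgrove=27 Briarlake=29 Fernhollow=21 → close Ashgrove (overflow 20)
  27÷2 = 13 each, +1 to first 1
Round 4: Briarlake=43 Fernhollow=34 → close Briarlake (overflow 28)
  43÷1 = 43 each, +1 to first 0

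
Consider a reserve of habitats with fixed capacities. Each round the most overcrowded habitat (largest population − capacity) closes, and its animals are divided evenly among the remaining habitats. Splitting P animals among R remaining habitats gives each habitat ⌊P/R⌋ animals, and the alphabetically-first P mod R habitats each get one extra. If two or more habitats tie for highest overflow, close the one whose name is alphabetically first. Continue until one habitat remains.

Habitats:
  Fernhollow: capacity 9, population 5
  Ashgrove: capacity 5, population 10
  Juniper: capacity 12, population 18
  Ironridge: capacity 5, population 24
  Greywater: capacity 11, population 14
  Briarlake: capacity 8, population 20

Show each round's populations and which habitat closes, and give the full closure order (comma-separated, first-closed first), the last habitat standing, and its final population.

Closure order: Ironridge, Briarlake, Ashgrove, Juniper, Greywater
Last habitat: Fernhollow with 91 animals

Round 1: Ashgrove=10 Briarlake=20 Fernhollow=5 Greywater=14 Ironridge=24 Juniper=18 → close Ironridge (overflow 19)
  24÷5 = 4 each, +1 to first 4
Round 2: Ashgrove=15 Briarlake=25 Fernhollow=10 Greywater=19 Juniper=22 → close Briarlake (overflow 17)
  25÷4 = 6 each, +1 to first 1
Round 3: Ashgrove=22 Fernhollow=16 Greywater=25 Juniper=28 → close Ashgrove (overflow 17)
  22÷3 = 7 each, +1 to first 1
Round 4: Fernhollow=24 Greywater=32 Juniper=35 → close Juniper (overflow 23)
  35÷2 = 17 each, +1 to first 1
Round 5: Fernhollow=42 Greywater=49 → close Greywater (overflow 38)
  49÷1 = 49 each, +1 to first 0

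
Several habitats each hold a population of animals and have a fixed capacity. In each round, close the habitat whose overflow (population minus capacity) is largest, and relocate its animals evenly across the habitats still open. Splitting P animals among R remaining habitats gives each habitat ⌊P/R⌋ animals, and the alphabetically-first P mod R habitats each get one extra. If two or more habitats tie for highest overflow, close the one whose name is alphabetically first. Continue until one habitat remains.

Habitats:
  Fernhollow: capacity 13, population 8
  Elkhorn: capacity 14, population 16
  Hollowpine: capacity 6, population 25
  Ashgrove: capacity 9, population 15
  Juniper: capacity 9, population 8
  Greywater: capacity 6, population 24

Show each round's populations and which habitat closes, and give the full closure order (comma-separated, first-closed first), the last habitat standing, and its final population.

Round 1: Ashgrove=15 Elkhorn=16 Fernhollow=8 Greywater=24 Hollowpine=25 Juniper=8 → close Hollowpine (overflow 19)
  25÷5 = 5 each, +1 to first 0
Round 2: Ashgrove=20 Elkhorn=21 Fernhollow=13 Greywater=29 Juniper=13 → close Greywater (overflow 23)
  29÷4 = 7 each, +1 to first 1
Round 3: Ashgrove=28 Elkhorn=28 Fernhollow=20 Juniper=20 → close Ashgrove (overflow 19)
  28÷3 = 9 each, +1 to first 1
Round 4: Elkhorn=38 Fernhollow=29 Juniper=29 → close Elkhorn (overflow 24)
  38÷2 = 19 each, +1 to first 0
Round 5: Fernhollow=48 Juniper=48 → close Juniper (overflow 39)
  48÷1 = 48 each, +1 to first 0

Closure order: Hollowpine, Greywater, Ashgrove, Elkhorn, Juniper
Last habitat: Fernhollow with 96 animals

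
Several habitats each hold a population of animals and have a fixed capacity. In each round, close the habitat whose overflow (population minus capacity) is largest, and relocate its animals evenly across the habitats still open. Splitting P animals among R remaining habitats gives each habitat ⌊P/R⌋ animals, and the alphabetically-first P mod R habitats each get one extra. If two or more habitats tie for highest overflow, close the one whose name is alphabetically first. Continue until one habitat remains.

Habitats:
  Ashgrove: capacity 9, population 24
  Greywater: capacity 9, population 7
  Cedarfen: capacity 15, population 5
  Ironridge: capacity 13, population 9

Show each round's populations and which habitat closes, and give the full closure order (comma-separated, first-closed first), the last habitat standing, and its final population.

Round 1: Ashgrove=24 Cedarfen=5 Greywater=7 Ironridge=9 → close Ashgrove (overflow 15)
  24÷3 = 8 each, +1 to first 0
Round 2: Cedarfen=13 Greywater=15 Ironridge=17 → close Greywater (overflow 6)
  15÷2 = 7 each, +1 to first 1
Round 3: Cedarfen=21 Ironridge=24 → close Ironridge (overflow 11)
  24÷1 = 24 each, +1 to first 0

Closure order: Ashgrove, Greywater, Ironridge
Last habitat: Cedarfen with 45 animals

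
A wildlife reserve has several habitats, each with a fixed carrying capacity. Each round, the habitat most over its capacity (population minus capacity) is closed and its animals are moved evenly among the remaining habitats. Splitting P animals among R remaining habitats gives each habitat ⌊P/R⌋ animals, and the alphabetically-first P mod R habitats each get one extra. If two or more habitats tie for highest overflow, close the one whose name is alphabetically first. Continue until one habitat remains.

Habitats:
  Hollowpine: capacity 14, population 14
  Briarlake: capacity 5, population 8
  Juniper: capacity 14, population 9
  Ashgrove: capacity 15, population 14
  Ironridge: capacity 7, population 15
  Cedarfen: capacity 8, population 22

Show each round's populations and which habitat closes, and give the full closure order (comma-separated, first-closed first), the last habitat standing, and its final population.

Closure order: Cedarfen, Ironridge, Briarlake, Ashgrove, Hollowpine
Last habitat: Juniper with 82 animals

Round 1: Ashgrove=14 Briarlake=8 Cedarfen=22 Hollowpine=14 Ironridge=15 Juniper=9 → close Cedarfen (overflow 14)
  22÷5 = 4 each, +1 to first 2
Round 2: Ashgrove=19 Briarlake=13 Hollowpine=18 Ironridge=19 Juniper=13 → close Ironridge (overflow 12)
  19÷4 = 4 each, +1 to first 3
Round 3: Ashgrove=24 Briarlake=18 Hollowpine=23 Juniper=17 → close Briarlake (overflow 13)
  18÷3 = 6 each, +1 to first 0
Round 4: Ashgrove=30 Hollowpine=29 Juniper=23 → close Ashgrove (overflow 15)
  30÷2 = 15 each, +1 to first 0
Round 5: Hollowpine=44 Juniper=38 → close Hollowpine (overflow 30)
  44÷1 = 44 each, +1 to first 0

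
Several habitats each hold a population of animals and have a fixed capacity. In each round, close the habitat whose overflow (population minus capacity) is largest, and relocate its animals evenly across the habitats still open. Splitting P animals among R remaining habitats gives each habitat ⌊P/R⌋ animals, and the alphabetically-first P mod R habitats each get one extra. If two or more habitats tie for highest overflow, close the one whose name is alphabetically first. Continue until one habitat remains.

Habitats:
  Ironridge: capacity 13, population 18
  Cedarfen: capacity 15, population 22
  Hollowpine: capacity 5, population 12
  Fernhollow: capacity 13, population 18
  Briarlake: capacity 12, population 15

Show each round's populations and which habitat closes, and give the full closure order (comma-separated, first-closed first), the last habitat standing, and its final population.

Round 1: Briarlake=15 Cedarfen=22 Fernhollow=18 Hollowpine=12 Ironridge=18 → close Cedarfen (overflow 7)
  22÷4 = 5 each, +1 to first 2
Round 2: Briarlake=21 Fernhollow=24 Hollowpine=17 Ironridge=23 → close Hollowpine (overflow 12)
  17÷3 = 5 each, +1 to first 2
Round 3: Briarlake=27 Fernhollow=30 Ironridge=28 → close Fernhollow (overflow 17)
  30÷2 = 15 each, +1 to first 0
Round 4: Briarlake=42 Ironridge=43 → close Briarlake (overflow 30)
  42÷1 = 42 each, +1 to first 0

Closure order: Cedarfen, Hollowpine, Fernhollow, Briarlake
Last habitat: Ironridge with 85 animals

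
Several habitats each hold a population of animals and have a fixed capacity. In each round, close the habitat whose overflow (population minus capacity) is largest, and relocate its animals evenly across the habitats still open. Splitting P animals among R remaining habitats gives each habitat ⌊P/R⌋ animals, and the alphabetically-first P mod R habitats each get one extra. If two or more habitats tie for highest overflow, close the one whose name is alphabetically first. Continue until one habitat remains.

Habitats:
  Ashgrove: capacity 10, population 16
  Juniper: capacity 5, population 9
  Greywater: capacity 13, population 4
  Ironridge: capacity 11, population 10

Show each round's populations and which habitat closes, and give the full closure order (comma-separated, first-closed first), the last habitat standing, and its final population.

Closure order: Ashgrove, Juniper, Ironridge
Last habitat: Greywater with 39 animals

Round 1: Ashgrove=16 Greywater=4 Ironridge=10 Juniper=9 → close Ashgrove (overflow 6)
  16÷3 = 5 each, +1 to first 1
Round 2: Greywater=10 Ironridge=15 Juniper=14 → close Juniper (overflow 9)
  14÷2 = 7 each, +1 to first 0
Round 3: Greywater=17 Ironridge=22 → close Ironridge (overflow 11)
  22÷1 = 22 each, +1 to first 0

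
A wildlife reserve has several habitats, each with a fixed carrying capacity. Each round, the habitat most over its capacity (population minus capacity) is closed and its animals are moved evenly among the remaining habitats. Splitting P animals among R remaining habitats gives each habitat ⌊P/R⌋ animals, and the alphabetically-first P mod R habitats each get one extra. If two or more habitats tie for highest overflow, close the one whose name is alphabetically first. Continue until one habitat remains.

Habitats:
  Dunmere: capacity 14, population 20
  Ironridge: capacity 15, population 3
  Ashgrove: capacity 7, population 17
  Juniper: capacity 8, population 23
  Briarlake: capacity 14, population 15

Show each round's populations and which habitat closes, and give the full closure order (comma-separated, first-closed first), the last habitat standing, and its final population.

Round 1: Ashgrove=17 Briarlake=15 Dunmere=20 Ironridge=3 Juniper=23 → close Juniper (overflow 15)
  23÷4 = 5 each, +1 to first 3
Round 2: Ashgrove=23 Briarlake=21 Dunmere=26 Ironridge=8 → close Ashgrove (overflow 16)
  23÷3 = 7 each, +1 to first 2
Round 3: Briarlake=29 Dunmere=34 Ironridge=15 → close Dunmere (overflow 20)
  34÷2 = 17 each, +1 to first 0
Round 4: Briarlake=46 Ironridge=32 → close Briarlake (overflow 32)
  46÷1 = 46 each, +1 to first 0

Closure order: Juniper, Ashgrove, Dunmere, Briarlake
Last habitat: Ironridge with 78 animals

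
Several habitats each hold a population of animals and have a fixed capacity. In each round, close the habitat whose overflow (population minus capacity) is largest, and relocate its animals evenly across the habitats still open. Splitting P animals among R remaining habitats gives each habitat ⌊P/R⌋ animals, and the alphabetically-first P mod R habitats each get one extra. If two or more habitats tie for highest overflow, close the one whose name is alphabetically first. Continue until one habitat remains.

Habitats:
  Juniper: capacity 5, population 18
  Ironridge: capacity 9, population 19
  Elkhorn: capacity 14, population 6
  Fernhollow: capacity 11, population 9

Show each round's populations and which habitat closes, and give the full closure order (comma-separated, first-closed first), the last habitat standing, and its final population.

Round 1: Elkhorn=6 Fernhollow=9 Ironridge=19 Juniper=18 → close Juniper (overflow 13)
  18÷3 = 6 each, +1 to first 0
Round 2: Elkhorn=12 Fernhollow=15 Ironridge=25 → close Ironridge (overflow 16)
  25÷2 = 12 each, +1 to first 1
Round 3: Elkhorn=25 Fernhollow=27 → close Fernhollow (overflow 16)
  27÷1 = 27 each, +1 to first 0

Closure order: Juniper, Ironridge, Fernhollow
Last habitat: Elkhorn with 52 animals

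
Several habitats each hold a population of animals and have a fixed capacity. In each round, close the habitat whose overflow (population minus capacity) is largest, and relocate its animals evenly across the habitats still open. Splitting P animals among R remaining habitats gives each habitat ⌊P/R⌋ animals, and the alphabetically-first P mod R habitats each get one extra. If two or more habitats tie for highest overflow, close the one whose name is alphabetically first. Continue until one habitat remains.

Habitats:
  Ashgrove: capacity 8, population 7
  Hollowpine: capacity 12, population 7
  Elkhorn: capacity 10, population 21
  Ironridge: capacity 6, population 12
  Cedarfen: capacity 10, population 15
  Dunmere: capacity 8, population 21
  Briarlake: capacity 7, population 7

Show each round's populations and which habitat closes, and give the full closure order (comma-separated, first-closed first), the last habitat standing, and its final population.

Closure order: Dunmere, Elkhorn, Cedarfen, Ironridge, Ashgrove, Briarlake
Last habitat: Hollowpine with 90 animals

Round 1: Ashgrove=7 Briarlake=7 Cedarfen=15 Dunmere=21 Elkhorn=21 Hollowpine=7 Ironridge=12 → close Dunmere (overflow 13)
  21÷6 = 3 each, +1 to first 3
Round 2: Ashgrove=11 Briarlake=11 Cedarfen=19 Elkhorn=24 Hollowpine=10 Ironridge=15 → close Elkhorn (overflow 14)
  24÷5 = 4 each, +1 to first 4
Round 3: Ashgrove=16 Briarlake=16 Cedarfen=24 Hollowpine=15 Ironridge=19 → close Cedarfen (overflow 14)
  24÷4 = 6 each, +1 to first 0
Round 4: Ashgrove=22 Briarlake=22 Hollowpine=21 Ironridge=25 → close Ironridge (overflow 19)
  25÷3 = 8 each, +1 to first 1
Round 5: Ashgrove=31 Briarlake=30 Hollowpine=29 → close Ashgrove (overflow 23)
  31÷2 = 15 each, +1 to first 1
Round 6: Briarlake=46 Hollowpine=44 → close Briarlake (overflow 39)
  46÷1 = 46 each, +1 to first 0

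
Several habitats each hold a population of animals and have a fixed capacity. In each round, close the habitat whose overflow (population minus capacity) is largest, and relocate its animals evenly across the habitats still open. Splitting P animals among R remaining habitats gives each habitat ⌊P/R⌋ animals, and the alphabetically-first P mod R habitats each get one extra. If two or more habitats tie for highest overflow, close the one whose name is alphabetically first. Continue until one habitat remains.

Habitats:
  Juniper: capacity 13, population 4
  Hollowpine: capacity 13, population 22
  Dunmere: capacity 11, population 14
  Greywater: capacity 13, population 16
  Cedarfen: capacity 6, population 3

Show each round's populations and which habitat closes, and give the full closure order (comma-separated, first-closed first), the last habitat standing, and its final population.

Round 1: Cedarfen=3 Dunmere=14 Greywater=16 Hollowpine=22 Juniper=4 → close Hollowpine (overflow 9)
  22÷4 = 5 each, +1 to first 2
Round 2: Cedarfen=9 Dunmere=20 Greywater=21 Juniper=9 → close Dunmere (overflow 9)
  20÷3 = 6 each, +1 to first 2
Round 3: Cedarfen=16 Greywater=28 Juniper=15 → close Greywater (overflow 15)
  28÷2 = 14 each, +1 to first 0
Round 4: Cedarfen=30 Juniper=29 → close Cedarfen (overflow 24)
  30÷1 = 30 each, +1 to first 0

Closure order: Hollowpine, Dunmere, Greywater, Cedarfen
Last habitat: Juniper with 59 animals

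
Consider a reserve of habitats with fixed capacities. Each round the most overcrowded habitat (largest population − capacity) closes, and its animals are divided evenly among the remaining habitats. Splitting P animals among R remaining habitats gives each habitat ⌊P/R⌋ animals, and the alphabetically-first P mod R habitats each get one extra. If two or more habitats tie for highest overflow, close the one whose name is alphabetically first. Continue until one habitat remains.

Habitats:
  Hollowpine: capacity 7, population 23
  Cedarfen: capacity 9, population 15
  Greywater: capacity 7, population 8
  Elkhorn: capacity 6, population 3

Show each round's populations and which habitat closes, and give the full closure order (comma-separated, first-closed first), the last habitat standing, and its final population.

Closure order: Hollowpine, Cedarfen, Greywater
Last habitat: Elkhorn with 49 animals

Round 1: Cedarfen=15 Elkhorn=3 Greywater=8 Hollowpine=23 → close Hollowpine (overflow 16)
  23÷3 = 7 each, +1 to first 2
Round 2: Cedarfen=23 Elkhorn=11 Greywater=15 → close Cedarfen (overflow 14)
  23÷2 = 11 each, +1 to first 1
Round 3: Elkhorn=23 Greywater=26 → close Greywater (overflow 19)
  26÷1 = 26 each, +1 to first 0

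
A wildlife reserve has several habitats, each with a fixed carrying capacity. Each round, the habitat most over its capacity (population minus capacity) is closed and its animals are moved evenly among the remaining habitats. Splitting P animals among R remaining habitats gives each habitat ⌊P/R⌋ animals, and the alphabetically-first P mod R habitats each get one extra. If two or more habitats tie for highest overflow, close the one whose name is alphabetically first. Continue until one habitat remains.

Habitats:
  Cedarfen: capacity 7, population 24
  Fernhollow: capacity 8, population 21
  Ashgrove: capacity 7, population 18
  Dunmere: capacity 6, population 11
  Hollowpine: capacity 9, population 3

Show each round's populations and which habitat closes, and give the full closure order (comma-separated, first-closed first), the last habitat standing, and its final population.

Round 1: Ashgrove=18 Cedarfen=24 Dunmere=11 Fernhollow=21 Hollowpine=3 → close Cedarfen (overflow 17)
  24÷4 = 6 each, +1 to first 0
Round 2: Ashgrove=24 Dunmere=17 Fernhollow=27 Hollowpine=9 → close Fernhollow (overflow 19)
  27÷3 = 9 each, +1 to first 0
Round 3: Ashgrove=33 Dunmere=26 Hollowpine=18 → close Ashgrove (overflow 26)
  33÷2 = 16 each, +1 to first 1
Round 4: Dunmere=43 Hollowpine=34 → close Dunmere (overflow 37)
  43÷1 = 43 each, +1 to first 0

Closure order: Cedarfen, Fernhollow, Ashgrove, Dunmere
Last habitat: Hollowpine with 77 animals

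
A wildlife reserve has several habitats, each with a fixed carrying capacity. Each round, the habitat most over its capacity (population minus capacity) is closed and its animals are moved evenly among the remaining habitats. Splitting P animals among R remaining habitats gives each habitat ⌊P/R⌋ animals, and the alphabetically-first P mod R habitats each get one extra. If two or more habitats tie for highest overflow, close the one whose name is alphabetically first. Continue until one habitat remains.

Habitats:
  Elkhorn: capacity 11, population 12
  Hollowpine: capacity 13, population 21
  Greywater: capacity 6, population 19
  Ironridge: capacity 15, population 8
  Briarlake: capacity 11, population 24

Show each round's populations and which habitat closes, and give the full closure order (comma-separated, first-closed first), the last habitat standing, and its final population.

Closure order: Briarlake, Greywater, Hollowpine, Elkhorn
Last habitat: Ironridge with 84 animals

Round 1: Briarlake=24 Elkhorn=12 Greywater=19 Hollowpine=21 Ironridge=8 → close Briarlake (overflow 13)
  24÷4 = 6 each, +1 to first 0
Round 2: Elkhorn=18 Greywater=25 Hollowpine=27 Ironridge=14 → close Greywater (overflow 19)
  25÷3 = 8 each, +1 to first 1
Round 3: Elkhorn=27 Hollowpine=35 Ironridge=22 → close Hollowpine (overflow 22)
  35÷2 = 17 each, +1 to first 1
Round 4: Elkhorn=45 Ironridge=39 → close Elkhorn (overflow 34)
  45÷1 = 45 each, +1 to first 0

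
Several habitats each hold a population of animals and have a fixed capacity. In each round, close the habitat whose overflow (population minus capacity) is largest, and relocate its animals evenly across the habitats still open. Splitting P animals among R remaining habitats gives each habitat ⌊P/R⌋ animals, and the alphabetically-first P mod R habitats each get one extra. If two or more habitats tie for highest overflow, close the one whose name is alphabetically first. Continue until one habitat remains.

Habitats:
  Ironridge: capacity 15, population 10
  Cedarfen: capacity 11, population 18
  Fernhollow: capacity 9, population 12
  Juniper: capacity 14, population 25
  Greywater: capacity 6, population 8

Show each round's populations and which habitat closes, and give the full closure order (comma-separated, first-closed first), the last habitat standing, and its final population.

Closure order: Juniper, Cedarfen, Fernhollow, Greywater
Last habitat: Ironridge with 73 animals

Round 1: Cedarfen=18 Fernhollow=12 Greywater=8 Ironridge=10 Juniper=25 → close Juniper (overflow 11)
  25÷4 = 6 each, +1 to first 1
Round 2: Cedarfen=25 Fernhollow=18 Greywater=14 Ironridge=16 → close Cedarfen (overflow 14)
  25÷3 = 8 each, +1 to first 1
Round 3: Fernhollow=27 Greywater=22 Ironridge=24 → close Fernhollow (overflow 18)
  27÷2 = 13 each, +1 to first 1
Round 4: Greywater=36 Ironridge=37 → close Greywater (overflow 30)
  36÷1 = 36 each, +1 to first 0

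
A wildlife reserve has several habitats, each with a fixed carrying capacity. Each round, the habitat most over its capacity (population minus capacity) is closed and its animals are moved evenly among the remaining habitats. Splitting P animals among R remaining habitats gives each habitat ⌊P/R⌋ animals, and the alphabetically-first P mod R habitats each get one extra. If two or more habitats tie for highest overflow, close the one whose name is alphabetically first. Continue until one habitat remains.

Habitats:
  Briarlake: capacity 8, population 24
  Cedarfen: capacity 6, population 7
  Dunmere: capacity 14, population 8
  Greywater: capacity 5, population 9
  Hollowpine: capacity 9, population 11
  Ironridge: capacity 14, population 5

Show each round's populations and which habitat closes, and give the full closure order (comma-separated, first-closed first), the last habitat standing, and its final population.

Closure order: Briarlake, Greywater, Cedarfen, Hollowpine, Dunmere
Last habitat: Ironridge with 64 animals

Round 1: Briarlake=24 Cedarfen=7 Dunmere=8 Greywater=9 Hollowpine=11 Ironridge=5 → close Briarlake (overflow 16)
  24÷5 = 4 each, +1 to first 4
Round 2: Cedarfen=12 Dunmere=13 Greywater=14 Hollowpine=16 Ironridge=9 → close Greywater (overflow 9)
  14÷4 = 3 each, +1 to first 2
Round 3: Cedarfen=16 Dunmere=17 Hollowpine=19 Ironridge=12 → close Cedarfen (overflow 10)
  16÷3 = 5 each, +1 to first 1
Round 4: Dunmere=23 Hollowpine=24 Ironridge=17 → close Hollowpine (overflow 15)
  24÷2 = 12 each, +1 to first 0
Round 5: Dunmere=35 Ironridge=29 → close Dunmere (overflow 21)
  35÷1 = 35 each, +1 to first 0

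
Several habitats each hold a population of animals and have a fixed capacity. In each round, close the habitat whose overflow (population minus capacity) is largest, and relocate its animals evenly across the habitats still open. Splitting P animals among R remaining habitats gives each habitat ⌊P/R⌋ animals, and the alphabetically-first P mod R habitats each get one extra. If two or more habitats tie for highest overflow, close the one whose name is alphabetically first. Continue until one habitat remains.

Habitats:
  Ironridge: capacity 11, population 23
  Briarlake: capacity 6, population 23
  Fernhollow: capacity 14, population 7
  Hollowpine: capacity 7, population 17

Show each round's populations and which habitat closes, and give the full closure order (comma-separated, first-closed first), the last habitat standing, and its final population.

Round 1: Briarlake=23 Fernhollow=7 Hollowpine=17 Ironridge=23 → close Briarlake (overflow 17)
  23÷3 = 7 each, +1 to first 2
Round 2: Fernhollow=15 Hollowpine=25 Ironridge=30 → close Ironridge (overflow 19)
  30÷2 = 15 each, +1 to first 0
Round 3: Fernhollow=30 Hollowpine=40 → close Hollowpine (overflow 33)
  40÷1 = 40 each, +1 to first 0

Closure order: Briarlake, Ironridge, Hollowpine
Last habitat: Fernhollow with 70 animals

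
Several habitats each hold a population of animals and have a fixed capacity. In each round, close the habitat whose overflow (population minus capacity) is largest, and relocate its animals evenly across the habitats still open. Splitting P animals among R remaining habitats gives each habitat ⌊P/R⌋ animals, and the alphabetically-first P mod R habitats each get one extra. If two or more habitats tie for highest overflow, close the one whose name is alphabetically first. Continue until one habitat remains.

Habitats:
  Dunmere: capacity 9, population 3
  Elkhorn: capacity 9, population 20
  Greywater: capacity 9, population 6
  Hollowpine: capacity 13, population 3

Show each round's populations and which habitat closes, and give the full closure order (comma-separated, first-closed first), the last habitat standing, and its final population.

Closure order: Elkhorn, Greywater, Dunmere
Last habitat: Hollowpine with 32 animals

Round 1: Dunmere=3 Elkhorn=20 Greywater=6 Hollowpine=3 → close Elkhorn (overflow 11)
  20÷3 = 6 each, +1 to first 2
Round 2: Dunmere=10 Greywater=13 Hollowpine=9 → close Greywater (overflow 4)
  13÷2 = 6 each, +1 to first 1
Round 3: Dunmere=17 Hollowpine=15 → close Dunmere (overflow 8)
  17÷1 = 17 each, +1 to first 0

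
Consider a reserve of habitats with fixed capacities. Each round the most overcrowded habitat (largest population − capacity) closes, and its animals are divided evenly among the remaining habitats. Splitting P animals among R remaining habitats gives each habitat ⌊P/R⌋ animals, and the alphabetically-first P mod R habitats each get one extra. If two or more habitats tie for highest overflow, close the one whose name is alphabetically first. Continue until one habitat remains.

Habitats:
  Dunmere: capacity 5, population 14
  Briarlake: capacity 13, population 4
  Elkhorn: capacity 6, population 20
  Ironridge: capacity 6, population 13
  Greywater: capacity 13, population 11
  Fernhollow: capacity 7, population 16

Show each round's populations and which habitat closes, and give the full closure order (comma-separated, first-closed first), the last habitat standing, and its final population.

Round 1: Briarlake=4 Dunmere=14 Elkhorn=20 Fernhollow=16 Greywater=11 Ironridge=13 → close Elkhorn (overflow 14)
  20÷5 = 4 each, +1 to first 0
Round 2: Briarlake=8 Dunmere=18 Fernhollow=20 Greywater=15 Ironridge=17 → close Dunmere (overflow 13)
  18÷4 = 4 each, +1 to first 2
Round 3: Briarlake=13 Fernhollow=25 Greywater=19 Ironridge=21 → close Fernhollow (overflow 18)
  25÷3 = 8 each, +1 to first 1
Round 4: Briarlake=22 Greywater=27 Ironridge=29 → close Ironridge (overflow 23)
  29÷2 = 14 each, +1 to first 1
Round 5: Briarlake=37 Greywater=41 → close Greywater (overflow 28)
  41÷1 = 41 each, +1 to first 0

Closure order: Elkhorn, Dunmere, Fernhollow, Ironridge, Greywater
Last habitat: Briarlake with 78 animals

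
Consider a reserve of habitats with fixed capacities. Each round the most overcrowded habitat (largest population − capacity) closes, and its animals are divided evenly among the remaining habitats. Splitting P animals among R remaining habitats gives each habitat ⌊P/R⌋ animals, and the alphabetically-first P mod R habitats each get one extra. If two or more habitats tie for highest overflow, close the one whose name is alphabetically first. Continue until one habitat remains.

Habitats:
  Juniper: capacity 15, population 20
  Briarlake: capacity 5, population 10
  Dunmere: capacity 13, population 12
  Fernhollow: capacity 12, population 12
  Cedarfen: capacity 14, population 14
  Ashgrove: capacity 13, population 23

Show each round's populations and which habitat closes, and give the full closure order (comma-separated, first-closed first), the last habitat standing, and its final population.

Round 1: Ashgrove=23 Briarlake=10 Cedarfen=14 Dunmere=12 Fernhollow=12 Juniper=20 → close Ashgrove (overflow 10)
  23÷5 = 4 each, +1 to first 3
Round 2: Briarlake=15 Cedarfen=19 Dunmere=17 Fernhollow=16 Juniper=24 → close Briarlake (overflow 10)
  15÷4 = 3 each, +1 to first 3
Round 3: Cedarfen=23 Dunmere=21 Fernhollow=20 Juniper=27 → close Juniper (overflow 12)
  27÷3 = 9 each, +1 to first 0
Round 4: Cedarfen=32 Dunmere=30 Fernhollow=29 → close Cedarfen (overflow 18)
  32÷2 = 16 each, +1 to first 0
Round 5: Dunmere=46 Fernhollow=45 → close Dunmere (overflow 33)
  46÷1 = 46 each, +1 to first 0

Closure order: Ashgrove, Briarlake, Juniper, Cedarfen, Dunmere
Last habitat: Fernhollow with 91 animals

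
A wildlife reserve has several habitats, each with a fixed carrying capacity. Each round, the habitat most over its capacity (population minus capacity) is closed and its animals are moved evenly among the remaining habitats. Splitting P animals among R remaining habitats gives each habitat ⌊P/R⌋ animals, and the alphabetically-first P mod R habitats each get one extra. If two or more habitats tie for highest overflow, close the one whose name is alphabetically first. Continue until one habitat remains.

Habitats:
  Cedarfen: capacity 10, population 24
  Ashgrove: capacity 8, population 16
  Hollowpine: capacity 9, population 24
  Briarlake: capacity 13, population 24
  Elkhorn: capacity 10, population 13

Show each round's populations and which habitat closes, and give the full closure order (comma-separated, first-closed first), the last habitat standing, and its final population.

Round 1: Ashgrove=16 Briarlake=24 Cedarfen=24 Elkhorn=13 Hollowpine=24 → close Hollowpine (overflow 15)
  24÷4 = 6 each, +1 to first 0
Round 2: Ashgrove=22 Briarlake=30 Cedarfen=30 Elkhorn=19 → close Cedarfen (overflow 20)
  30÷3 = 10 each, +1 to first 0
Round 3: Ashgrove=32 Briarlake=40 Elkhorn=29 → close Briarlake (overflow 27)
  40÷2 = 20 each, +1 to first 0
Round 4: Ashgrove=52 Elkhorn=49 → close Ashgrove (overflow 44)
  52÷1 = 52 each, +1 to first 0

Closure order: Hollowpine, Cedarfen, Briarlake, Ashgrove
Last habitat: Elkhorn with 101 animals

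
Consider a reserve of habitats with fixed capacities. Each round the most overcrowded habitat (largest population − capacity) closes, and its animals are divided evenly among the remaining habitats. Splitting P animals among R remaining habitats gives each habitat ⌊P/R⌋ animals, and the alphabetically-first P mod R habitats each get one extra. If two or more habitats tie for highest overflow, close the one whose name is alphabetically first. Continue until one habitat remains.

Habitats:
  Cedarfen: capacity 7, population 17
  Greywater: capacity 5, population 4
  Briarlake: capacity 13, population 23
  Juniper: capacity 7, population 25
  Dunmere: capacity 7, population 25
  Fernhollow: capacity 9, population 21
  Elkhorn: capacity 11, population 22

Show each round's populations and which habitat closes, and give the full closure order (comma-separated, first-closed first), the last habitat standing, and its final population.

Closure order: Dunmere, Juniper, Fernhollow, Briarlake, Elkhorn, Cedarfen
Last habitat: Greywater with 137 animals

Round 1: Briarlake=23 Cedarfen=17 Dunmere=25 Elkhorn=22 Fernhollow=21 Greywater=4 Juniper=25 → close Dunmere (overflow 18)
  25÷6 = 4 each, +1 to first 1
Round 2: Briarlake=28 Cedarfen=21 Elkhorn=26 Fernhollow=25 Greywater=8 Juniper=29 → close Juniper (overflow 22)
  29÷5 = 5 each, +1 to first 4
Round 3: Briarlake=34 Cedarfen=27 Elkhorn=32 Fernhollow=31 Greywater=13 → close Fernhollow (overflow 22)
  31÷4 = 7 each, +1 to first 3
Round 4: Briarlake=42 Cedarfen=35 Elkhorn=40 Greywater=20 → close Briarlake (overflow 29)
  42÷3 = 14 each, +1 to first 0
Round 5: Cedarfen=49 Elkhorn=54 Greywater=34 → close Elkhorn (overflow 43)
  54÷2 = 27 each, +1 to first 0
Round 6: Cedarfen=76 Greywater=61 → close Cedarfen (overflow 69)
  76÷1 = 76 each, +1 to first 0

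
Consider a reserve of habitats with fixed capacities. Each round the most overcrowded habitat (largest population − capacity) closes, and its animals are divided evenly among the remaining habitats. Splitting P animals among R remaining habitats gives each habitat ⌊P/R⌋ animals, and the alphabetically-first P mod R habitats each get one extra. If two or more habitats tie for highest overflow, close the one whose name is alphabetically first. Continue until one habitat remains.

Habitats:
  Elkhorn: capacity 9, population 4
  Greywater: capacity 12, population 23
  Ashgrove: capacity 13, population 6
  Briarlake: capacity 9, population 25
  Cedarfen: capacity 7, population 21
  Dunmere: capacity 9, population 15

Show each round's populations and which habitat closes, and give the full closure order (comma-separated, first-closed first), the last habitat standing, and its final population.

Closure order: Briarlake, Cedarfen, Greywater, Dunmere, Ashgrove
Last habitat: Elkhorn with 94 animals

Round 1: Ashgrove=6 Briarlake=25 Cedarfen=21 Dunmere=15 Elkhorn=4 Greywater=23 → close Briarlake (overflow 16)
  25÷5 = 5 each, +1 to first 0
Round 2: Ashgrove=11 Cedarfen=26 Dunmere=20 Elkhorn=9 Greywater=28 → close Cedarfen (overflow 19)
  26÷4 = 6 each, +1 to first 2
Round 3: Ashgrove=18 Dunmere=27 Elkhorn=15 Greywater=34 → close Greywater (overflow 22)
  34÷3 = 11 each, +1 to first 1
Round 4: Ashgrove=30 Dunmere=38 Elkhorn=26 → close Dunmere (overflow 29)
  38÷2 = 19 each, +1 to first 0
Round 5: Ashgrove=49 Elkhorn=45 → close Ashgrove (overflow 36)
  49÷1 = 49 each, +1 to first 0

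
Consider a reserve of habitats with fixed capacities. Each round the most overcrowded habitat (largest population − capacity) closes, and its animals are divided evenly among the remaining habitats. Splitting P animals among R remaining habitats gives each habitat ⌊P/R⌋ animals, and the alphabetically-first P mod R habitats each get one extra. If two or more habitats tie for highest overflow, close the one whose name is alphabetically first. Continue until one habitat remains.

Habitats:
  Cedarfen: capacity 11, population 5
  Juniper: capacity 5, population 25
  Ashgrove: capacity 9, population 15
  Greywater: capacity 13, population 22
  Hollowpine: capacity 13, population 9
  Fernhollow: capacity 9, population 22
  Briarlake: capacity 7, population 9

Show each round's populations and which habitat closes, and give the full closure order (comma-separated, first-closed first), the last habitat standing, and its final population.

Closure order: Juniper, Fernhollow, Greywater, Ashgrove, Briarlake, Hollowpine
Last habitat: Cedarfen with 107 animals

Round 1: Ashgrove=15 Briarlake=9 Cedarfen=5 Fernhollow=22 Greywater=22 Hollowpine=9 Juniper=25 → close Juniper (overflow 20)
  25÷6 = 4 each, +1 to first 1
Round 2: Ashgrove=20 Briarlake=13 Cedarfen=9 Fernhollow=26 Greywater=26 Hollowpine=13 → close Fernhollow (overflow 17)
  26÷5 = 5 each, +1 to first 1
Round 3: Ashgrove=26 Briarlake=18 Cedarfen=14 Greywater=31 Hollowpine=18 → close Greywater (overflow 18)
  31÷4 = 7 each, +1 to first 3
Round 4: Ashgrove=34 Briarlake=26 Cedarfen=22 Hollowpine=25 → close Ashgrove (overflow 25)
  34÷3 = 11 each, +1 to first 1
Round 5: Briarlake=38 Cedarfen=33 Hollowpine=36 → close Briarlake (overflow 31)
  38÷2 = 19 each, +1 to first 0
Round 6: Cedarfen=52 Hollowpine=55 → close Hollowpine (overflow 42)
  55÷1 = 55 each, +1 to first 0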